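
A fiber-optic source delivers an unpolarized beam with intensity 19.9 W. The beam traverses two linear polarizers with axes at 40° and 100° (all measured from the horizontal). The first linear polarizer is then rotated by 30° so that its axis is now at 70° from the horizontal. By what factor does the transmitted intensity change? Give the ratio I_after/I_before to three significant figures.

I_new/I_old ≈ 3.00

Before rotation:
Unpolarized light through the first polarizer → I₁ = ½ I₀, now polarized at 40°.
I₂ = I₁ cos²(100° − 40°) = 0.5 I₀ · cos²(60°) = 0.125 I₀.
After rotation:
Unpolarized light through the first polarizer → I₁ = ½ I₀, now polarized at 70°.
I₂ = I₁ cos²(100° − 70°) = 0.5 I₀ · cos²(30°) = 0.375 I₀.
Ratio = 0.375 / 0.125 = 3.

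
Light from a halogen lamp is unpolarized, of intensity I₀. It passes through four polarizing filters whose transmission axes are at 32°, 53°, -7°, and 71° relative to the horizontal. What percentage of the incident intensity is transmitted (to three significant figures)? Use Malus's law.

≈ 0.471%

Unpolarized light through the first polarizer → I₁ = ½ I₀, now polarized at 32°.
I₂ = I₁ cos²(53° − 32°) = 0.5 I₀ · cos²(21°) = 0.4358 I₀.
I₃ = I₂ cos²(-7° − 53°) = 0.4358 I₀ · cos²(60°) = 0.1089 I₀.
I₄ = I₃ cos²(71° + 7°) = 0.1089 I₀ · cos²(78°) = 0.004709 I₀.
That is 0.4709% of the incident intensity.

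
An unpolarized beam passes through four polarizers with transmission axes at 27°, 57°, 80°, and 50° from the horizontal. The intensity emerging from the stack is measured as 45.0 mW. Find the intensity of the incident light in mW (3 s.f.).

I₀ ≈ 189 mW

Unpolarized light through the first polarizer → I₁ = ½ I₀, now polarized at 27°.
I₂ = I₁ cos²(57° − 27°) = 0.5 I₀ · cos²(30°) = 0.375 I₀.
I₃ = I₂ cos²(80° − 57°) = 0.375 I₀ · cos²(23°) = 0.3177 I₀.
I₄ = I₃ cos²(50° − 80°) = 0.3177 I₀ · cos²(30°) = 0.2383 I₀.
So 45.0 mW = 0.2383 I₀, giving I₀ = 45.0/0.2383 = 188.8 mW.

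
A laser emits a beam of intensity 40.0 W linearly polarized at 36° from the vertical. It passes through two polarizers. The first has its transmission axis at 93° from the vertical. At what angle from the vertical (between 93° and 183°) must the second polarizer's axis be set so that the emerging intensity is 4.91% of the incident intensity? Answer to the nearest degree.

θ ≈ 159°

By Malus's law, I₁ = I₀ cos²(93° − 36°) = I₀ cos²(57°) = 0.2966 I₀.
Need I₂/I₀ = 0.0491, so cos²(θ − 93°) = 0.0491 / 0.2966 = 0.1655.
θ − 93° = arccos(√0.1655) = 66.0°, giving θ ≈ 93 + 66.0 = 159.0°.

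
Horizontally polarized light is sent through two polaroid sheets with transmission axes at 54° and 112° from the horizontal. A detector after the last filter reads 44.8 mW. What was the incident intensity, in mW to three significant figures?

I₀ ≈ 462 mW

I₁ = I₀ cos²(54° − 0°) = I₀ cos²(54°) = 0.3455 I₀.
I₂ = I₁ cos²(112° − 54°) = 0.3455 I₀ · cos²(58°) = 0.09702 I₀.
So 44.8 mW = 0.09702 I₀, giving I₀ = 44.8/0.09702 = 461.8 mW.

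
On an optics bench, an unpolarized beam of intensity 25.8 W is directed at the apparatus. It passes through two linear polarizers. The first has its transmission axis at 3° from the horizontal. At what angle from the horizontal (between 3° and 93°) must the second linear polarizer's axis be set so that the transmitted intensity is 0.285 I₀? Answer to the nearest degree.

Unpolarized light through the first polarizer → I₁ = ½ I₀, now polarized at 3°.
Need I₂/I₀ = 0.285, so cos²(θ − 3°) = 0.285 / 0.5 = 0.57.
θ − 3° = arccos(√0.57) = 41.0°, giving θ ≈ 3 + 41.0 = 44.0°.

θ ≈ 44°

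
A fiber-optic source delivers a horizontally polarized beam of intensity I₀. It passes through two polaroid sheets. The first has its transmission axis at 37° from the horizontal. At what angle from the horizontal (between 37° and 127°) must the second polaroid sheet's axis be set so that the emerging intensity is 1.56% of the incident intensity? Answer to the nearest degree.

θ ≈ 118°

I₁ = I₀ cos²(37° − 0°) = I₀ cos²(37°) = 0.6378 I₀.
Need I₂/I₀ = 0.0156, so cos²(θ − 37°) = 0.0156 / 0.6378 = 0.02446.
θ − 37° = arccos(√0.02446) = 81.0°, giving θ ≈ 37 + 81.0 = 118.0°.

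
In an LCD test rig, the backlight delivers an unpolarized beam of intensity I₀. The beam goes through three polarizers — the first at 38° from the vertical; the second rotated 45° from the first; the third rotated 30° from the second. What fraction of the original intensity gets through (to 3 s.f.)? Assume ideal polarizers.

Unpolarized light through the first polarizer → I₁ = ½ I₀, now polarized at 38°.
I₂ = I₁ cos²(45°) = 0.5 · 0.5 I₀ = 0.25 I₀.
I₃ = I₂ cos²(30°) = 0.25 · 0.75 I₀ = 0.1875 I₀.
Transmitted fraction = 0.1875.

≈ 0.188 I₀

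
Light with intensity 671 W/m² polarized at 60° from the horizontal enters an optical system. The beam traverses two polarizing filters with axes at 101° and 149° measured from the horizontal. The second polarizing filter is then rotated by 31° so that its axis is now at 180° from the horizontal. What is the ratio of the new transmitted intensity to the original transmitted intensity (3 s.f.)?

Before rotation:
I₁ = I₀ cos²(101° − 60°) = I₀ cos²(41°) = 0.5696 I₀.
I₂ = I₁ cos²(149° − 101°) = 0.5696 I₀ · cos²(48°) = 0.255 I₀.
After rotation:
I₁ = I₀ cos²(101° − 60°) = I₀ cos²(41°) = 0.5696 I₀.
I₂ = I₁ cos²(180° − 101°) = 0.5696 I₀ · cos²(79°) = 0.02074 I₀.
Ratio = 0.02074 / 0.255 = 0.08132.

I_new/I_old ≈ 0.0813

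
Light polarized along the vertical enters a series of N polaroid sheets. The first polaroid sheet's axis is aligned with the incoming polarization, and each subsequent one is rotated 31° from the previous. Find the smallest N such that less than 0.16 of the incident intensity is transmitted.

First polarizer is aligned with the polarization: full transmission.
Each further stage multiplies by cos²(31°) = 0.7347.
After N polarizers: T = 0.7347^(N−1). Require T < 0.16 ⇒ N−1 > ln(0.16)/ln(0.7347) = 5.95, so N−1 ≥ 6 and N = 7.
Check: N=7 gives T = 0.1573 < 0.16; N=6 gives T = 0.2141.

N = 7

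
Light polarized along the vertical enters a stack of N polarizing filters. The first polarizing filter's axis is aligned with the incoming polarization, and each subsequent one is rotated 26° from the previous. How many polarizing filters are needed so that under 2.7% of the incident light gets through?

N = 18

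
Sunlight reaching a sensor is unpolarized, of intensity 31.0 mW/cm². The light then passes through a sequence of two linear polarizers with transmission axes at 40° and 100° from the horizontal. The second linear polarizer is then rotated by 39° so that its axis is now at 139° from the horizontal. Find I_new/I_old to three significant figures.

Before rotation:
Unpolarized light through the first polarizer → I₁ = ½ I₀, now polarized at 40°.
I₂ = I₁ cos²(100° − 40°) = 0.5 I₀ · cos²(60°) = 0.125 I₀.
After rotation:
Unpolarized light through the first polarizer → I₁ = ½ I₀, now polarized at 40°.
Angle between axes 1 and 2: 81°. I₂ = 0.5 I₀ · cos²(81°) = 0.01224 I₀.
Ratio = 0.01224 / 0.125 = 0.09789.

I_new/I_old ≈ 0.0979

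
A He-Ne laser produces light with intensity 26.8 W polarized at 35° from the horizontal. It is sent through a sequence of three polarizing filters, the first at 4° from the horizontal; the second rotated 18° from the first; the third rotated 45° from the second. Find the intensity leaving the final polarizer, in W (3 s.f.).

I ≈ 8.91 W

I₁ = 26.8 W · cos²(31°) = 19.69 W.
I₂ = I₁ · cos²(18°) = 19.69 · 0.9045 = 17.81 W.
I₃ = I₂ · cos²(45°) = 17.81 · 0.5 = 8.905 W.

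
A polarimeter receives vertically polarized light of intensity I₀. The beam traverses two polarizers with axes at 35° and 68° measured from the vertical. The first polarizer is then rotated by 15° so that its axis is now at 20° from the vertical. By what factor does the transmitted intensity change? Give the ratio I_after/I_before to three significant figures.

I_new/I_old ≈ 0.838

Before rotation:
I₁ = I₀ cos²(35° − 0°) = I₀ cos²(35°) = 0.671 I₀.
I₂ = I₁ cos²(68° − 35°) = 0.671 I₀ · cos²(33°) = 0.472 I₀.
After rotation:
I₁ = I₀ cos²(20° − 0°) = I₀ cos²(20°) = 0.883 I₀.
I₂ = I₁ cos²(68° − 20°) = 0.883 I₀ · cos²(48°) = 0.3954 I₀.
Ratio = 0.3954 / 0.472 = 0.8377.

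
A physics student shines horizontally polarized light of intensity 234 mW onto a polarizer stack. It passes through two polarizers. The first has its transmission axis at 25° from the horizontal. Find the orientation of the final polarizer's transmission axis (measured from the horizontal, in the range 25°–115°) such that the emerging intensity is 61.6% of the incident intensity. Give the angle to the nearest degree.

θ ≈ 55°

By Malus's law, I₁ = I₀ cos²(25° − 0°) = I₀ cos²(25°) = 0.8214 I₀.
Need I₂/I₀ = 0.616, so cos²(θ − 25°) = 0.616 / 0.8214 = 0.7499.
θ − 25° = arccos(√0.7499) = 30.0°, giving θ ≈ 25 + 30.0 = 55.0°.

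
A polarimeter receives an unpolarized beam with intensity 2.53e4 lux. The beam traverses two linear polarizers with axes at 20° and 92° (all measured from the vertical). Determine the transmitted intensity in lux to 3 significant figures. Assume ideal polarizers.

I ≈ 1210 lux

Unpolarized light through the first polarizer → I₁ = 2.53e4 lux/2 = 1.265e+04 lux, polarized at 20°.
I₂ = I₁ · cos²(72°) = 1.265e+04 · 0.09549 = 1208 lux.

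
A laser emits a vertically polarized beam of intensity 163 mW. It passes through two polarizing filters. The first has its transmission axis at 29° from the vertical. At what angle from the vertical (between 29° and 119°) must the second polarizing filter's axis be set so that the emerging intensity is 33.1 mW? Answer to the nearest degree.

By Malus's law, I₁ = I₀ cos²(29° − 0°) = I₀ cos²(29°) = 0.765 I₀.
Target fraction: 33.1 / 163 mW = 0.2031 of I₀.
Need I₂/I₀ = 0.2031, so cos²(θ − 29°) = 0.2031 / 0.765 = 0.2655.
θ − 29° = arccos(√0.2655) = 59.0°, giving θ ≈ 29 + 59.0 = 88.0°.

θ ≈ 88°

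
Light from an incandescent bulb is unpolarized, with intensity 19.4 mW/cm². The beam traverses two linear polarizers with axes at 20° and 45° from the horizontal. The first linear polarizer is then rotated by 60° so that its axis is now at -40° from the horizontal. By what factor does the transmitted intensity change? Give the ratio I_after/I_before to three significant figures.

Before rotation:
Unpolarized light through the first polarizer → I₁ = ½ I₀, now polarized at 20°.
I₂ = I₁ cos²(45° − 20°) = 0.5 I₀ · cos²(25°) = 0.4107 I₀.
After rotation:
Unpolarized light through the first polarizer → I₁ = ½ I₀, now polarized at -40°.
I₂ = I₁ cos²(45° + 40°) = 0.5 I₀ · cos²(85°) = 0.003798 I₀.
Ratio = 0.003798 / 0.4107 = 0.009248.

I_new/I_old ≈ 0.00925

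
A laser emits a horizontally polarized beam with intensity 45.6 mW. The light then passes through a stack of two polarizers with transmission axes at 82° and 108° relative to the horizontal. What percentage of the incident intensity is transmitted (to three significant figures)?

≈ 1.56%

I₁ = 45.6 mW · cos²(82°) = 0.8832 mW.
I₂ = I₁ · cos²(26°) = 0.8832 · 0.8078 = 0.7135 mW.
That is 1.565% of the incident intensity.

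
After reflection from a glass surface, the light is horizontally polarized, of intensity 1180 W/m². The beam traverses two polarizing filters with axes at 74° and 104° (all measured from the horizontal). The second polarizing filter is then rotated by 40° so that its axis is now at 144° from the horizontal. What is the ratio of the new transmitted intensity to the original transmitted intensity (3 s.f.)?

Before rotation:
By Malus's law, I₁ = I₀ cos²(74° − 0°) = I₀ cos²(74°) = 0.07598 I₀.
I₂ = I₁ cos²(104° − 74°) = 0.07598 I₀ · cos²(30°) = 0.05698 I₀.
After rotation:
I₁ = I₀ cos²(74° − 0°) = I₀ cos²(74°) = 0.07598 I₀.
I₂ = I₁ cos²(144° − 74°) = 0.07598 I₀ · cos²(70°) = 0.008887 I₀.
Ratio = 0.008887 / 0.05698 = 0.156.

I_new/I_old ≈ 0.156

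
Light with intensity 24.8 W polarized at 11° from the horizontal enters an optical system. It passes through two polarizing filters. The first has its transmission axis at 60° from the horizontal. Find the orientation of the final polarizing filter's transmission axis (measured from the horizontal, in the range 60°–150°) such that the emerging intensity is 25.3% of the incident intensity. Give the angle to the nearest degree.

θ ≈ 100°

By Malus's law, I₁ = I₀ cos²(60° − 11°) = I₀ cos²(49°) = 0.4304 I₀.
Need I₂/I₀ = 0.253, so cos²(θ − 60°) = 0.253 / 0.4304 = 0.5878.
θ − 60° = arccos(√0.5878) = 39.9°, giving θ ≈ 60 + 39.9 = 99.9°.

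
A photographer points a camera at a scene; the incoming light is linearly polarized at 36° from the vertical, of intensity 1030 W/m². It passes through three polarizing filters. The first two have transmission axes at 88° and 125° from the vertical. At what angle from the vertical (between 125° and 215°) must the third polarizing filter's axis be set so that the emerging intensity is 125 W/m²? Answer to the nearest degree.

θ ≈ 170°

By Malus's law, I₁ = I₀ cos²(88° − 36°) = I₀ cos²(52°) = 0.379 I₀.
I₂ = I₁ cos²(125° − 88°) = 0.379 I₀ · cos²(37°) = 0.2418 I₀.
Target fraction: 125 / 1030 W/m² = 0.1214 of I₀.
Need I₃/I₀ = 0.1214, so cos²(θ − 125°) = 0.1214 / 0.2418 = 0.502.
θ − 125° = arccos(√0.502) = 44.9°, giving θ ≈ 125 + 44.9 = 169.9°.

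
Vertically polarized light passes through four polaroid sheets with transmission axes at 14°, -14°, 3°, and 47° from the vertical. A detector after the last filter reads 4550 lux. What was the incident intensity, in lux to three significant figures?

I₀ ≈ 1.31e4 lux

I₁ = I₀ cos²(14° − 0°) = I₀ cos²(14°) = 0.9415 I₀.
I₂ = I₁ cos²(-14° − 14°) = 0.9415 I₀ · cos²(28°) = 0.734 I₀.
I₃ = I₂ cos²(3° + 14°) = 0.734 I₀ · cos²(17°) = 0.6712 I₀.
I₄ = I₃ cos²(47° − 3°) = 0.6712 I₀ · cos²(44°) = 0.3473 I₀.
So 4550 lux = 0.3473 I₀, giving I₀ = 4550/0.3473 = 1.31e+04 lux.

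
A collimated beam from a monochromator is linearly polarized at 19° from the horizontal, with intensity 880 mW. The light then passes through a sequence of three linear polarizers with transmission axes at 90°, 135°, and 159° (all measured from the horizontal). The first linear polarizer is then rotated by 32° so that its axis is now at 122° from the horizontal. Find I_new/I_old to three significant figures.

I_new/I_old ≈ 0.907

Before rotation:
I₁ = I₀ cos²(90° − 19°) = I₀ cos²(71°) = 0.106 I₀.
I₂ = I₁ cos²(135° − 90°) = 0.106 I₀ · cos²(45°) = 0.053 I₀.
I₃ = I₂ cos²(159° − 135°) = 0.053 I₀ · cos²(24°) = 0.04423 I₀.
After rotation:
I₁ = I₀ cos²(122° − 19°) = I₀ cos²(77°) = 0.0506 I₀.
I₂ = I₁ cos²(135° − 122°) = 0.0506 I₀ · cos²(13°) = 0.04804 I₀.
I₃ = I₂ cos²(159° − 135°) = 0.04804 I₀ · cos²(24°) = 0.04009 I₀.
Ratio = 0.04009 / 0.04423 = 0.9065.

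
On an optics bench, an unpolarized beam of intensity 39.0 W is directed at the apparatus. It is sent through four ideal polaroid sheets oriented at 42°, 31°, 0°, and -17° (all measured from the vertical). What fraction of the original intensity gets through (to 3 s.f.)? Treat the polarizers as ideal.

I/I₀ ≈ 0.324

Unpolarized light through the first polarizer → I₁ = 39.0 W/2 = 19.5 W, polarized at 42°.
I₂ = I₁ · cos²(11°) = 19.5 · 0.9636 = 18.79 W.
I₃ = I₂ · cos²(31°) = 18.79 · 0.7347 = 13.81 W.
I₄ = I₃ · cos²(17°) = 13.81 · 0.9145 = 12.63 W.
Transmitted fraction = 0.3237.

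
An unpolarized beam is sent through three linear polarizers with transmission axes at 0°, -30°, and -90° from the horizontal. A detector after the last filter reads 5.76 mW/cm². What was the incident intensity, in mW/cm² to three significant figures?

Unpolarized light through the first polarizer → I₁ = ½ I₀, now polarized at 0°.
I₂ = I₁ cos²(-30° − 0°) = 0.5 I₀ · cos²(30°) = 0.375 I₀.
I₃ = I₂ cos²(-90° + 30°) = 0.375 I₀ · cos²(60°) = 0.09375 I₀.
So 5.76 mW/cm² = 0.09375 I₀, giving I₀ = 5.76/0.09375 = 61.44 mW/cm².

I₀ ≈ 61.4 mW/cm²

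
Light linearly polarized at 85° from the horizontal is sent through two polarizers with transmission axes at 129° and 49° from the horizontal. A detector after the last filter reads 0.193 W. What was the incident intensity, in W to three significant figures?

I₁ = I₀ cos²(129° − 85°) = I₀ cos²(44°) = 0.5174 I₀.
I₂ = I₁ cos²(49° − 129°) = 0.5174 I₀ · cos²(80°) = 0.0156 I₀.
So 0.193 W = 0.0156 I₀, giving I₀ = 0.193/0.0156 = 12.37 W.

I₀ ≈ 12.4 W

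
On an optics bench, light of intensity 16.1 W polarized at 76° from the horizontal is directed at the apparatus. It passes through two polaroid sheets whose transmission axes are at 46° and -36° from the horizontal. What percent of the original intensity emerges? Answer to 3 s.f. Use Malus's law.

≈ 1.45%

By Malus's law, I₁ = 16.1 W · cos²(30°) = 12.08 W.
I₂ = I₁ · cos²(82°) = 12.08 · 0.01937 = 0.2339 W.
That is 1.453% of the incident intensity.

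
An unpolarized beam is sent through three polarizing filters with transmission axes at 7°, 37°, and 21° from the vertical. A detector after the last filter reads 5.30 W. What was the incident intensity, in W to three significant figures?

Unpolarized light through the first polarizer → I₁ = ½ I₀, now polarized at 7°.
I₂ = I₁ cos²(37° − 7°) = 0.5 I₀ · cos²(30°) = 0.375 I₀.
I₃ = I₂ cos²(21° − 37°) = 0.375 I₀ · cos²(16°) = 0.3465 I₀.
So 5.30 W = 0.3465 I₀, giving I₀ = 5.30/0.3465 = 15.3 W.

I₀ ≈ 15.3 W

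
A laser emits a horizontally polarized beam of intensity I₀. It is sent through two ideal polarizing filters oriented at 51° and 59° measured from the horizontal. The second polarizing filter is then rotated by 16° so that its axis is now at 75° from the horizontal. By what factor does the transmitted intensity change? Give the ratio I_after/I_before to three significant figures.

I_new/I_old ≈ 0.851

Before rotation:
By Malus's law, I₁ = I₀ cos²(51° − 0°) = I₀ cos²(51°) = 0.396 I₀.
I₂ = I₁ cos²(59° − 51°) = 0.396 I₀ · cos²(8°) = 0.3884 I₀.
After rotation:
I₁ = I₀ cos²(51° − 0°) = I₀ cos²(51°) = 0.396 I₀.
I₂ = I₁ cos²(75° − 51°) = 0.396 I₀ · cos²(24°) = 0.3305 I₀.
Ratio = 0.3305 / 0.3884 = 0.851.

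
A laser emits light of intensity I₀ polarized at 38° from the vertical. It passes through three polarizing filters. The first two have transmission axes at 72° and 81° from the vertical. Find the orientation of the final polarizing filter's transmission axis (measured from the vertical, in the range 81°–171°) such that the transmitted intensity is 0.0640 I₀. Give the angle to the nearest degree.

I₁ = I₀ cos²(72° − 38°) = I₀ cos²(34°) = 0.6873 I₀.
I₂ = I₁ cos²(81° − 72°) = 0.6873 I₀ · cos²(9°) = 0.6705 I₀.
Need I₃/I₀ = 0.064, so cos²(θ − 81°) = 0.064 / 0.6705 = 0.09545.
θ − 81° = arccos(√0.09545) = 72.0°, giving θ ≈ 81 + 72.0 = 153.0°.

θ ≈ 153°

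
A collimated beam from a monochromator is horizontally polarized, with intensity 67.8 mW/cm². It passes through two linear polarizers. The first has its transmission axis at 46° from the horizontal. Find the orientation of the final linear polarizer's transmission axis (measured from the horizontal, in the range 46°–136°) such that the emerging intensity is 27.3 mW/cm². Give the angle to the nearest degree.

θ ≈ 70°

By Malus's law, I₁ = I₀ cos²(46° − 0°) = I₀ cos²(46°) = 0.4826 I₀.
Target fraction: 27.3 / 67.8 mW/cm² = 0.4027 of I₀.
Need I₂/I₀ = 0.4027, so cos²(θ − 46°) = 0.4027 / 0.4826 = 0.8344.
θ − 46° = arccos(√0.8344) = 24.0°, giving θ ≈ 46 + 24.0 = 70.0°.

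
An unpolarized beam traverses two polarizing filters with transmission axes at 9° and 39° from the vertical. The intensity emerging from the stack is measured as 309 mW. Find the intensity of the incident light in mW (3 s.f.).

Unpolarized light through the first polarizer → I₁ = ½ I₀, now polarized at 9°.
I₂ = I₁ cos²(39° − 9°) = 0.5 I₀ · cos²(30°) = 0.375 I₀.
So 309 mW = 0.375 I₀, giving I₀ = 309/0.375 = 824 mW.

I₀ ≈ 824 mW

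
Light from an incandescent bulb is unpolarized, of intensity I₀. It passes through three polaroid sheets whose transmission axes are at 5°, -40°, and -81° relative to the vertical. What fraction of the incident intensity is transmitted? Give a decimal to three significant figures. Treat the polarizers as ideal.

Unpolarized light through the first polarizer → I₁ = ½ I₀, now polarized at 5°.
I₂ = I₁ cos²(-40° − 5°) = 0.5 I₀ · cos²(45°) = 0.25 I₀.
I₃ = I₂ cos²(-81° + 40°) = 0.25 I₀ · cos²(41°) = 0.1424 I₀.
Transmitted fraction = 0.1424.

≈ 0.142 I₀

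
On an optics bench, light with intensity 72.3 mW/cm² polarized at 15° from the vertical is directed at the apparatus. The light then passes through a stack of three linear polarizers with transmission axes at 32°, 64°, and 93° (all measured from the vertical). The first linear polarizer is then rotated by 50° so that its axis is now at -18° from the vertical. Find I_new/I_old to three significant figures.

I_new/I_old ≈ 0.0207

Before rotation:
By Malus's law, I₁ = I₀ cos²(32° − 15°) = I₀ cos²(17°) = 0.9145 I₀.
I₂ = I₁ cos²(64° − 32°) = 0.9145 I₀ · cos²(32°) = 0.6577 I₀.
I₃ = I₂ cos²(93° − 64°) = 0.6577 I₀ · cos²(29°) = 0.5031 I₀.
After rotation:
I₁ = I₀ cos²(-18° − 15°) = I₀ cos²(33°) = 0.7034 I₀.
I₂ = I₁ cos²(64° + 18°) = 0.7034 I₀ · cos²(82°) = 0.01362 I₀.
I₃ = I₂ cos²(93° − 64°) = 0.01362 I₀ · cos²(29°) = 0.01042 I₀.
Ratio = 0.01042 / 0.5031 = 0.02071.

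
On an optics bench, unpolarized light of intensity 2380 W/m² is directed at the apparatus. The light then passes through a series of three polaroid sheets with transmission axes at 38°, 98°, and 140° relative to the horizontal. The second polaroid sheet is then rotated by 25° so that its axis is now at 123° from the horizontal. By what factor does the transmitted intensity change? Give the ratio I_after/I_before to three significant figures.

I_new/I_old ≈ 0.0503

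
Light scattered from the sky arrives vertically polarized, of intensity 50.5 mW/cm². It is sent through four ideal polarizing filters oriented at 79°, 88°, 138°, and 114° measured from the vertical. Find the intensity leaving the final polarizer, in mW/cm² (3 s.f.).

I₁ = 50.5 mW/cm² · cos²(79°) = 1.839 mW/cm².
I₂ = I₁ · cos²(9°) = 1.839 · 0.9755 = 1.794 mW/cm².
I₃ = I₂ · cos²(50°) = 1.794 · 0.4132 = 0.7411 mW/cm².
I₄ = I₃ · cos²(24°) = 0.7411 · 0.8346 = 0.6185 mW/cm².

I ≈ 0.618 mW/cm²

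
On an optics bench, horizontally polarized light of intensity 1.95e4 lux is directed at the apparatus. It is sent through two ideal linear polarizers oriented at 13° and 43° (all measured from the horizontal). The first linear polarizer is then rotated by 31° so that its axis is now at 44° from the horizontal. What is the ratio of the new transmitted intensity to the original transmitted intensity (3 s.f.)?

Before rotation:
I₁ = I₀ cos²(13° − 0°) = I₀ cos²(13°) = 0.9494 I₀.
I₂ = I₁ cos²(43° − 13°) = 0.9494 I₀ · cos²(30°) = 0.712 I₀.
After rotation:
I₁ = I₀ cos²(44° − 0°) = I₀ cos²(44°) = 0.5174 I₀.
I₂ = I₁ cos²(43° − 44°) = 0.5174 I₀ · cos²(1°) = 0.5173 I₀.
Ratio = 0.5173 / 0.712 = 0.7265.

I_new/I_old ≈ 0.726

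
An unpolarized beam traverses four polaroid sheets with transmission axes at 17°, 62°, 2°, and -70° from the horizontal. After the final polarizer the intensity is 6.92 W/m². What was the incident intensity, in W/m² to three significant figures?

Unpolarized light through the first polarizer → I₁ = ½ I₀, now polarized at 17°.
I₂ = I₁ cos²(62° − 17°) = 0.5 I₀ · cos²(45°) = 0.25 I₀.
I₃ = I₂ cos²(2° − 62°) = 0.25 I₀ · cos²(60°) = 0.0625 I₀.
I₄ = I₃ cos²(-70° − 2°) = 0.0625 I₀ · cos²(72°) = 0.005968 I₀.
So 6.92 W/m² = 0.005968 I₀, giving I₀ = 6.92/0.005968 = 1159 W/m².

I₀ ≈ 1160 W/m²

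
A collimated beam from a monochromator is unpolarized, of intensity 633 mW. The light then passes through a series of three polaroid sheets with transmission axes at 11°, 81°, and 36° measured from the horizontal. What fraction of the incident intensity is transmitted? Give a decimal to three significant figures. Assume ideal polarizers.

I/I₀ ≈ 0.0292

Unpolarized light through the first polarizer → I₁ = 633 mW/2 = 316.5 mW, polarized at 11°.
I₂ = I₁ · cos²(70°) = 316.5 · 0.117 = 37.02 mW.
I₃ = I₂ · cos²(45°) = 37.02 · 0.5 = 18.51 mW.
Transmitted fraction = 0.02924.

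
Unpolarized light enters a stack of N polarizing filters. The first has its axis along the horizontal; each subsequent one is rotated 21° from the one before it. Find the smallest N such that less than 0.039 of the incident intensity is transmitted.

N = 20

First polarizer halves the unpolarized light: factor 1/2.
Each further stage multiplies by cos²(21°) = 0.8716.
After N polarizers: T = 0.5·0.8716^(N−1). Require T < 0.039 ⇒ N−1 > ln(0.039/0.5)/ln(0.8716) = 18.56, so N−1 ≥ 19 and N = 20.
Check: N=20 gives T = 0.03671 < 0.039; N=19 gives T = 0.04211.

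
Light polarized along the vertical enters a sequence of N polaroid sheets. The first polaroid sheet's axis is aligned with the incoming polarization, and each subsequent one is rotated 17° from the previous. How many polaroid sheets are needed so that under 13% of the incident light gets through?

N = 24

First polarizer is aligned with the polarization: full transmission.
Each further stage multiplies by cos²(17°) = 0.9145.
After N polarizers: T = 0.9145^(N−1). Require T < 0.13 ⇒ N−1 > ln(0.13)/ln(0.9145) = 22.83, so N−1 ≥ 23 and N = 24.
Check: N=24 gives T = 0.1281 < 0.13; N=23 gives T = 0.14.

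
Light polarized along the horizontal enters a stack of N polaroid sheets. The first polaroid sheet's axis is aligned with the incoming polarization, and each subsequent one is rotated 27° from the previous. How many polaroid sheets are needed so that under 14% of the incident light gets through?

N = 10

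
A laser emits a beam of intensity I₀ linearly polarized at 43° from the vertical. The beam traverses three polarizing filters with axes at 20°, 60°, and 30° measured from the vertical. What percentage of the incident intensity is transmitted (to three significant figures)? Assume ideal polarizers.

≈ 37.3%

By Malus's law, I₁ = I₀ cos²(20° − 43°) = I₀ cos²(23°) = 0.8473 I₀.
I₂ = I₁ cos²(60° − 20°) = 0.8473 I₀ · cos²(40°) = 0.4972 I₀.
I₃ = I₂ cos²(30° − 60°) = 0.4972 I₀ · cos²(30°) = 0.3729 I₀.
That is 37.29% of the incident intensity.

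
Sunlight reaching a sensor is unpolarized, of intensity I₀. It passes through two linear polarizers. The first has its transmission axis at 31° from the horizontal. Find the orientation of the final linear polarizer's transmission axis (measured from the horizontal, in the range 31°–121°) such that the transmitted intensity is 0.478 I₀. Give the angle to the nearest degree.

θ ≈ 43°

Unpolarized light through the first polarizer → I₁ = ½ I₀, now polarized at 31°.
Need I₂/I₀ = 0.478, so cos²(θ − 31°) = 0.478 / 0.5 = 0.956.
θ − 31° = arccos(√0.956) = 12.1°, giving θ ≈ 31 + 12.1 = 43.1°.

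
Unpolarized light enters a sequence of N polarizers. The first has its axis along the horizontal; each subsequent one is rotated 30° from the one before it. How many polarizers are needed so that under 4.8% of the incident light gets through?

N = 10

First polarizer halves the unpolarized light: factor 1/2.
Each further stage multiplies by cos²(30°) = 0.75.
After N polarizers: T = 0.5·0.75^(N−1). Require T < 0.048 ⇒ N−1 > ln(0.048/0.5)/ln(0.75) = 8.15, so N−1 ≥ 9 and N = 10.
Check: N=10 gives T = 0.03754 < 0.048; N=9 gives T = 0.05006.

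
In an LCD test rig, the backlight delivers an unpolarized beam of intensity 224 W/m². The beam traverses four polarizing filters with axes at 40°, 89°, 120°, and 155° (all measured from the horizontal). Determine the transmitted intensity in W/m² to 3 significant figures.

I ≈ 23.8 W/m²

Unpolarized light through the first polarizer → I₁ = 224 W/m²/2 = 112 W/m², polarized at 40°.
I₂ = I₁ · cos²(49°) = 112 · 0.4304 = 48.21 W/m².
I₃ = I₂ · cos²(31°) = 48.21 · 0.7347 = 35.42 W/m².
I₄ = I₃ · cos²(35°) = 35.42 · 0.671 = 23.77 W/m².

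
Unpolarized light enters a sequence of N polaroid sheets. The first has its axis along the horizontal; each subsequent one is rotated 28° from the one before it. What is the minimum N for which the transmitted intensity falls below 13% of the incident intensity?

N = 7

First polarizer halves the unpolarized light: factor 1/2.
Each further stage multiplies by cos²(28°) = 0.7796.
After N polarizers: T = 0.5·0.7796^(N−1). Require T < 0.13 ⇒ N−1 > ln(0.13/0.5)/ln(0.7796) = 5.41, so N−1 ≥ 6 and N = 7.
Check: N=7 gives T = 0.1123 < 0.13; N=6 gives T = 0.144.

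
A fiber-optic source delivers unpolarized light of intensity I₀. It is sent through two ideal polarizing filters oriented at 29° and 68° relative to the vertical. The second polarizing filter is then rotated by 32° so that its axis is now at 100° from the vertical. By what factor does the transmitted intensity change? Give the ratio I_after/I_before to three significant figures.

I_new/I_old ≈ 0.176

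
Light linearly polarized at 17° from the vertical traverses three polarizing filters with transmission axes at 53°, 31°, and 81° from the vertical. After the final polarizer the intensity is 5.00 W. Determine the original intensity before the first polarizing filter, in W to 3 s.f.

I₁ = I₀ cos²(53° − 17°) = I₀ cos²(36°) = 0.6545 I₀.
I₂ = I₁ cos²(31° − 53°) = 0.6545 I₀ · cos²(22°) = 0.5627 I₀.
I₃ = I₂ cos²(81° − 31°) = 0.5627 I₀ · cos²(50°) = 0.2325 I₀.
So 5.00 W = 0.2325 I₀, giving I₀ = 5.00/0.2325 = 21.51 W.

I₀ ≈ 21.5 W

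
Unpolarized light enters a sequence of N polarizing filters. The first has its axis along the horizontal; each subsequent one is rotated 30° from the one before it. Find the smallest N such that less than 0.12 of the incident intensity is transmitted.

First polarizer halves the unpolarized light: factor 1/2.
Each further stage multiplies by cos²(30°) = 0.75.
After N polarizers: T = 0.5·0.75^(N−1). Require T < 0.12 ⇒ N−1 > ln(0.12/0.5)/ln(0.75) = 4.96, so N−1 ≥ 5 and N = 6.
Check: N=6 gives T = 0.1187 < 0.12; N=5 gives T = 0.1582.

N = 6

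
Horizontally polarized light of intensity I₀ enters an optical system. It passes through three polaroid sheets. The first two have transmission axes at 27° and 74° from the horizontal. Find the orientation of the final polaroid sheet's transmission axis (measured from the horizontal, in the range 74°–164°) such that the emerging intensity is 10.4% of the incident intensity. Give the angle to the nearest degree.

By Malus's law, I₁ = I₀ cos²(27° − 0°) = I₀ cos²(27°) = 0.7939 I₀.
I₂ = I₁ cos²(74° − 27°) = 0.7939 I₀ · cos²(47°) = 0.3693 I₀.
Need I₃/I₀ = 0.104, so cos²(θ − 74°) = 0.104 / 0.3693 = 0.2816.
θ − 74° = arccos(√0.2816) = 57.9°, giving θ ≈ 74 + 57.9 = 131.9°.

θ ≈ 132°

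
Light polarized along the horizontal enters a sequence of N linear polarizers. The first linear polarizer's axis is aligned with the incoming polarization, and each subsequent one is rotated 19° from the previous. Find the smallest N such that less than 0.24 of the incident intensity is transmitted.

N = 14

First polarizer is aligned with the polarization: full transmission.
Each further stage multiplies by cos²(19°) = 0.894.
After N polarizers: T = 0.894^(N−1). Require T < 0.24 ⇒ N−1 > ln(0.24)/ln(0.894) = 12.74, so N−1 ≥ 13 and N = 14.
Check: N=14 gives T = 0.233 < 0.24; N=13 gives T = 0.2607.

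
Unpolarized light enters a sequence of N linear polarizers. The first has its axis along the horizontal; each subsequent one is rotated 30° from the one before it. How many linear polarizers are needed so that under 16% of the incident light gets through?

First polarizer halves the unpolarized light: factor 1/2.
Each further stage multiplies by cos²(30°) = 0.75.
After N polarizers: T = 0.5·0.75^(N−1). Require T < 0.16 ⇒ N−1 > ln(0.16/0.5)/ln(0.75) = 3.96, so N−1 ≥ 4 and N = 5.
Check: N=5 gives T = 0.1582 < 0.16; N=4 gives T = 0.2109.

N = 5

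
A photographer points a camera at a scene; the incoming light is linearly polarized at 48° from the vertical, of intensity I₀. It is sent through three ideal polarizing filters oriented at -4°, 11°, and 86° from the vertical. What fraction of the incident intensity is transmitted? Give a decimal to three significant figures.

≈ 0.0237 I₀

I₁ = I₀ cos²(-4° − 48°) = I₀ cos²(52°) = 0.379 I₀.
I₂ = I₁ cos²(11° + 4°) = 0.379 I₀ · cos²(15°) = 0.3536 I₀.
I₃ = I₂ cos²(86° − 11°) = 0.3536 I₀ · cos²(75°) = 0.02369 I₀.
Transmitted fraction = 0.02369.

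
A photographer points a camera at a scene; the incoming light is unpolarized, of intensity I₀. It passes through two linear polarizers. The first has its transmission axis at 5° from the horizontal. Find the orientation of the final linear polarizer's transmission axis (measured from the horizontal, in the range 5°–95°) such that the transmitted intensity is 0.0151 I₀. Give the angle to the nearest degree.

θ ≈ 85°

Unpolarized light through the first polarizer → I₁ = ½ I₀, now polarized at 5°.
Need I₂/I₀ = 0.0151, so cos²(θ − 5°) = 0.0151 / 0.5 = 0.0302.
θ − 5° = arccos(√0.0302) = 80.0°, giving θ ≈ 5 + 80.0 = 85.0°.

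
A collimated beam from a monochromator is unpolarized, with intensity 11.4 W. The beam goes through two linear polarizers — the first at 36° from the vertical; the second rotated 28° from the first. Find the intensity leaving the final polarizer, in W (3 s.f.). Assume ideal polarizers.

I ≈ 4.44 W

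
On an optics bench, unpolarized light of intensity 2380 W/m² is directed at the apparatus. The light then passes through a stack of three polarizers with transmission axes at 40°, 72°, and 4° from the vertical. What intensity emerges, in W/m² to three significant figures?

I ≈ 120 W/m²

Unpolarized light through the first polarizer → I₁ = 2380 W/m²/2 = 1190 W/m², polarized at 40°.
I₂ = I₁ · cos²(32°) = 1190 · 0.7192 = 855.8 W/m².
I₃ = I₂ · cos²(68°) = 855.8 · 0.1403 = 120.1 W/m².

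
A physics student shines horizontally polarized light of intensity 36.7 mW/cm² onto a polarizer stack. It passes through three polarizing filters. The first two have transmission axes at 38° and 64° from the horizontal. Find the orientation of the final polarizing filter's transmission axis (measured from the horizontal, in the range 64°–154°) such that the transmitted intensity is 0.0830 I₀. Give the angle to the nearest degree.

θ ≈ 130°

By Malus's law, I₁ = I₀ cos²(38° − 0°) = I₀ cos²(38°) = 0.621 I₀.
I₂ = I₁ cos²(64° − 38°) = 0.621 I₀ · cos²(26°) = 0.5016 I₀.
Need I₃/I₀ = 0.083, so cos²(θ − 64°) = 0.083 / 0.5016 = 0.1655.
θ − 64° = arccos(√0.1655) = 66.0°, giving θ ≈ 64 + 66.0 = 130.0°.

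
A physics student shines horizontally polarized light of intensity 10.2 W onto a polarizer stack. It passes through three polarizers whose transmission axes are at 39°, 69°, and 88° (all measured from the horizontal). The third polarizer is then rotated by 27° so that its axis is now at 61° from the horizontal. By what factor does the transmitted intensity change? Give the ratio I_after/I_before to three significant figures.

Before rotation:
I₁ = I₀ cos²(39° − 0°) = I₀ cos²(39°) = 0.604 I₀.
I₂ = I₁ cos²(69° − 39°) = 0.604 I₀ · cos²(30°) = 0.453 I₀.
I₃ = I₂ cos²(88° − 69°) = 0.453 I₀ · cos²(19°) = 0.405 I₀.
After rotation:
I₁ = I₀ cos²(39° − 0°) = I₀ cos²(39°) = 0.604 I₀.
I₂ = I₁ cos²(69° − 39°) = 0.604 I₀ · cos²(30°) = 0.453 I₀.
I₃ = I₂ cos²(61° − 69°) = 0.453 I₀ · cos²(8°) = 0.4442 I₀.
Ratio = 0.4442 / 0.405 = 1.097.

I_new/I_old ≈ 1.10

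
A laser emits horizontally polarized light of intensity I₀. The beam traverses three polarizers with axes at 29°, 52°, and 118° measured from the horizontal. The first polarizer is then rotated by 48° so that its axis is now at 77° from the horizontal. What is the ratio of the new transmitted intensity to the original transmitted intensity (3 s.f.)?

I_new/I_old ≈ 0.0641

Before rotation:
I₁ = I₀ cos²(29° − 0°) = I₀ cos²(29°) = 0.765 I₀.
I₂ = I₁ cos²(52° − 29°) = 0.765 I₀ · cos²(23°) = 0.6482 I₀.
I₃ = I₂ cos²(118° − 52°) = 0.6482 I₀ · cos²(66°) = 0.1072 I₀.
After rotation:
I₁ = I₀ cos²(77° − 0°) = I₀ cos²(77°) = 0.0506 I₀.
I₂ = I₁ cos²(52° − 77°) = 0.0506 I₀ · cos²(25°) = 0.04156 I₀.
I₃ = I₂ cos²(118° − 52°) = 0.04156 I₀ · cos²(66°) = 0.006876 I₀.
Ratio = 0.006876 / 0.1072 = 0.06413.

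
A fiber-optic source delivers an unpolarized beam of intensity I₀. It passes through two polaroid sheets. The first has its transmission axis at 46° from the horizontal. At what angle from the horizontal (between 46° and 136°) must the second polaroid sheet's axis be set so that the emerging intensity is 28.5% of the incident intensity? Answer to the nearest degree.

Unpolarized light through the first polarizer → I₁ = ½ I₀, now polarized at 46°.
Need I₂/I₀ = 0.285, so cos²(θ − 46°) = 0.285 / 0.5 = 0.57.
θ − 46° = arccos(√0.57) = 41.0°, giving θ ≈ 46 + 41.0 = 87.0°.

θ ≈ 87°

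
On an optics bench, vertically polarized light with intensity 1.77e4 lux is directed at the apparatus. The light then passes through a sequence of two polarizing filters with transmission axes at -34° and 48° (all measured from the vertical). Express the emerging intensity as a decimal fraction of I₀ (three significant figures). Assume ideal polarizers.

I/I₀ ≈ 0.0133

I₁ = 1.77e4 lux · cos²(34°) = 1.217e+04 lux.
I₂ = I₁ · cos²(82°) = 1.217e+04 · 0.01937 = 235.6 lux.
Transmitted fraction = 0.01331.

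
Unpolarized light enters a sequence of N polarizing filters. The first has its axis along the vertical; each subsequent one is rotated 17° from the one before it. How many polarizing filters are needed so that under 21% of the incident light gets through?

First polarizer halves the unpolarized light: factor 1/2.
Each further stage multiplies by cos²(17°) = 0.9145.
After N polarizers: T = 0.5·0.9145^(N−1). Require T < 0.21 ⇒ N−1 > ln(0.21/0.5)/ln(0.9145) = 9.71, so N−1 ≥ 10 and N = 11.
Check: N=11 gives T = 0.2046 < 0.21; N=10 gives T = 0.2237.

N = 11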